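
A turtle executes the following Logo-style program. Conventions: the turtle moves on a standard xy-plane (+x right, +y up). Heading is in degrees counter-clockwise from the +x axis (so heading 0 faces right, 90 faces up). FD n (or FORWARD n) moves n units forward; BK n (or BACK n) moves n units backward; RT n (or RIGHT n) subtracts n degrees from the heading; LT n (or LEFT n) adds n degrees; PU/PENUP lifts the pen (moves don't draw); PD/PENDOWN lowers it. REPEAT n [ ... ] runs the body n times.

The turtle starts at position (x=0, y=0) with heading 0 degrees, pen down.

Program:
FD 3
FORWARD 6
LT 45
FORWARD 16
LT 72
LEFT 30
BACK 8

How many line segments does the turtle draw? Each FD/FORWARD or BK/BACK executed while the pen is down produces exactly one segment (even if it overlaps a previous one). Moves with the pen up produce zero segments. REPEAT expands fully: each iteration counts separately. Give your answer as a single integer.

Answer: 4

Derivation:
Executing turtle program step by step:
Start: pos=(0,0), heading=0, pen down
FD 3: (0,0) -> (3,0) [heading=0, draw]
FD 6: (3,0) -> (9,0) [heading=0, draw]
LT 45: heading 0 -> 45
FD 16: (9,0) -> (20.314,11.314) [heading=45, draw]
LT 72: heading 45 -> 117
LT 30: heading 117 -> 147
BK 8: (20.314,11.314) -> (27.023,6.957) [heading=147, draw]
Final: pos=(27.023,6.957), heading=147, 4 segment(s) drawn
Segments drawn: 4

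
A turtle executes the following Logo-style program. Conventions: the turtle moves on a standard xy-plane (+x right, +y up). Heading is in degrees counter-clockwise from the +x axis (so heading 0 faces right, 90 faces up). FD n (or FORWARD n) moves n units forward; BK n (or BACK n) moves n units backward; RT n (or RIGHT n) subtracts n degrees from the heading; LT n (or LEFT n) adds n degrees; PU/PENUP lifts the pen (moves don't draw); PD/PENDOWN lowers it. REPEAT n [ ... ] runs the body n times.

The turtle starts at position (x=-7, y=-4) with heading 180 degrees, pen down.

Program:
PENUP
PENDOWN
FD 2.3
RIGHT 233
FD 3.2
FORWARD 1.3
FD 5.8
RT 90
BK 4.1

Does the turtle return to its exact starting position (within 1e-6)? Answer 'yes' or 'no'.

Executing turtle program step by step:
Start: pos=(-7,-4), heading=180, pen down
PU: pen up
PD: pen down
FD 2.3: (-7,-4) -> (-9.3,-4) [heading=180, draw]
RT 233: heading 180 -> 307
FD 3.2: (-9.3,-4) -> (-7.374,-6.556) [heading=307, draw]
FD 1.3: (-7.374,-6.556) -> (-6.592,-7.594) [heading=307, draw]
FD 5.8: (-6.592,-7.594) -> (-3.101,-12.226) [heading=307, draw]
RT 90: heading 307 -> 217
BK 4.1: (-3.101,-12.226) -> (0.173,-9.759) [heading=217, draw]
Final: pos=(0.173,-9.759), heading=217, 5 segment(s) drawn

Start position: (-7, -4)
Final position: (0.173, -9.759)
Distance = 9.199; >= 1e-6 -> NOT closed

Answer: no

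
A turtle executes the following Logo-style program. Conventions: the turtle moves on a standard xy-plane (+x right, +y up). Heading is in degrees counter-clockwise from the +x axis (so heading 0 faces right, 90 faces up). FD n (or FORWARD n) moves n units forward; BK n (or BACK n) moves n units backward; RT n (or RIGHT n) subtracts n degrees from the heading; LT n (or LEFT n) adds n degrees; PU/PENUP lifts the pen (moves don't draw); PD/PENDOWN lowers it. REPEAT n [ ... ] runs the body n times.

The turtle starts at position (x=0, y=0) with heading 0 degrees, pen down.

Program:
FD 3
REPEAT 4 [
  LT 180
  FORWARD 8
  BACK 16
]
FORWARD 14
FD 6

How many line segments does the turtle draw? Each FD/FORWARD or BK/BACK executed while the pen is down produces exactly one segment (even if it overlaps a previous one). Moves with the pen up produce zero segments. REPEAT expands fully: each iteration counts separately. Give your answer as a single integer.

Executing turtle program step by step:
Start: pos=(0,0), heading=0, pen down
FD 3: (0,0) -> (3,0) [heading=0, draw]
REPEAT 4 [
  -- iteration 1/4 --
  LT 180: heading 0 -> 180
  FD 8: (3,0) -> (-5,0) [heading=180, draw]
  BK 16: (-5,0) -> (11,0) [heading=180, draw]
  -- iteration 2/4 --
  LT 180: heading 180 -> 0
  FD 8: (11,0) -> (19,0) [heading=0, draw]
  BK 16: (19,0) -> (3,0) [heading=0, draw]
  -- iteration 3/4 --
  LT 180: heading 0 -> 180
  FD 8: (3,0) -> (-5,0) [heading=180, draw]
  BK 16: (-5,0) -> (11,0) [heading=180, draw]
  -- iteration 4/4 --
  LT 180: heading 180 -> 0
  FD 8: (11,0) -> (19,0) [heading=0, draw]
  BK 16: (19,0) -> (3,0) [heading=0, draw]
]
FD 14: (3,0) -> (17,0) [heading=0, draw]
FD 6: (17,0) -> (23,0) [heading=0, draw]
Final: pos=(23,0), heading=0, 11 segment(s) drawn
Segments drawn: 11

Answer: 11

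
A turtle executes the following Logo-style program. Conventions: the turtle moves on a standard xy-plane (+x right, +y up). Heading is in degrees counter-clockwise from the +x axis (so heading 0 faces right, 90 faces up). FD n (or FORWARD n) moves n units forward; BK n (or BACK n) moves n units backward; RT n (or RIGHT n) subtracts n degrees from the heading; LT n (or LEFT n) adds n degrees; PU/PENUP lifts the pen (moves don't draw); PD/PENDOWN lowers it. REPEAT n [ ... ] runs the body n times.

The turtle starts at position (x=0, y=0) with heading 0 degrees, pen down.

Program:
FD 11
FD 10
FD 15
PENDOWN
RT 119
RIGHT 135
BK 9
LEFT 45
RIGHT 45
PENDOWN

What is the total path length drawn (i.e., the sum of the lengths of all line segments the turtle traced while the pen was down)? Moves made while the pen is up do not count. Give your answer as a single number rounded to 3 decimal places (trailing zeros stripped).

Executing turtle program step by step:
Start: pos=(0,0), heading=0, pen down
FD 11: (0,0) -> (11,0) [heading=0, draw]
FD 10: (11,0) -> (21,0) [heading=0, draw]
FD 15: (21,0) -> (36,0) [heading=0, draw]
PD: pen down
RT 119: heading 0 -> 241
RT 135: heading 241 -> 106
BK 9: (36,0) -> (38.481,-8.651) [heading=106, draw]
LT 45: heading 106 -> 151
RT 45: heading 151 -> 106
PD: pen down
Final: pos=(38.481,-8.651), heading=106, 4 segment(s) drawn

Segment lengths:
  seg 1: (0,0) -> (11,0), length = 11
  seg 2: (11,0) -> (21,0), length = 10
  seg 3: (21,0) -> (36,0), length = 15
  seg 4: (36,0) -> (38.481,-8.651), length = 9
Total = 45

Answer: 45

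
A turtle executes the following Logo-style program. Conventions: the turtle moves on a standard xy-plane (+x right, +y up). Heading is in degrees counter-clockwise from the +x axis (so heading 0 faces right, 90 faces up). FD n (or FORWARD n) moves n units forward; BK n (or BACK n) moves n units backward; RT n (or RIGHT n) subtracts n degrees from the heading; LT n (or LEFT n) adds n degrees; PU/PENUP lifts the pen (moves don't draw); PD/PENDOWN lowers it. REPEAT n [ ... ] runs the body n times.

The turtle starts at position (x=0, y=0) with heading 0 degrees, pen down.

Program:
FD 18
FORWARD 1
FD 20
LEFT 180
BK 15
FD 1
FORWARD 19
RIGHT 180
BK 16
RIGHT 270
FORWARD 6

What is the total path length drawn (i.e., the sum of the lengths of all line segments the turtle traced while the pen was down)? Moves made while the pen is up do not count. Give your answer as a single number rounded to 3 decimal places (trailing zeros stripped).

Answer: 96

Derivation:
Executing turtle program step by step:
Start: pos=(0,0), heading=0, pen down
FD 18: (0,0) -> (18,0) [heading=0, draw]
FD 1: (18,0) -> (19,0) [heading=0, draw]
FD 20: (19,0) -> (39,0) [heading=0, draw]
LT 180: heading 0 -> 180
BK 15: (39,0) -> (54,0) [heading=180, draw]
FD 1: (54,0) -> (53,0) [heading=180, draw]
FD 19: (53,0) -> (34,0) [heading=180, draw]
RT 180: heading 180 -> 0
BK 16: (34,0) -> (18,0) [heading=0, draw]
RT 270: heading 0 -> 90
FD 6: (18,0) -> (18,6) [heading=90, draw]
Final: pos=(18,6), heading=90, 8 segment(s) drawn

Segment lengths:
  seg 1: (0,0) -> (18,0), length = 18
  seg 2: (18,0) -> (19,0), length = 1
  seg 3: (19,0) -> (39,0), length = 20
  seg 4: (39,0) -> (54,0), length = 15
  seg 5: (54,0) -> (53,0), length = 1
  seg 6: (53,0) -> (34,0), length = 19
  seg 7: (34,0) -> (18,0), length = 16
  seg 8: (18,0) -> (18,6), length = 6
Total = 96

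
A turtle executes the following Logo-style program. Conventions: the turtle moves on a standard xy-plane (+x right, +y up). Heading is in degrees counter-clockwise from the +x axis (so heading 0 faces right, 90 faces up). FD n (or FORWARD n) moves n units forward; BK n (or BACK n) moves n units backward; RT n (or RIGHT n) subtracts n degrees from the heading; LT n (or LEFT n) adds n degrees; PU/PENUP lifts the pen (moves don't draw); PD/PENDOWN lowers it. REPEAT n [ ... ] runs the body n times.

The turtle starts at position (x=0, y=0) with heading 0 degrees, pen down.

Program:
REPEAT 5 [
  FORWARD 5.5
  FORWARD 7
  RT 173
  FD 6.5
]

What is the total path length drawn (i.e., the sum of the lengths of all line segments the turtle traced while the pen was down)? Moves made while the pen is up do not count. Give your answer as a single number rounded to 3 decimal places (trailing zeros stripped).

Executing turtle program step by step:
Start: pos=(0,0), heading=0, pen down
REPEAT 5 [
  -- iteration 1/5 --
  FD 5.5: (0,0) -> (5.5,0) [heading=0, draw]
  FD 7: (5.5,0) -> (12.5,0) [heading=0, draw]
  RT 173: heading 0 -> 187
  FD 6.5: (12.5,0) -> (6.048,-0.792) [heading=187, draw]
  -- iteration 2/5 --
  FD 5.5: (6.048,-0.792) -> (0.589,-1.462) [heading=187, draw]
  FD 7: (0.589,-1.462) -> (-6.358,-2.316) [heading=187, draw]
  RT 173: heading 187 -> 14
  FD 6.5: (-6.358,-2.316) -> (-0.051,-0.743) [heading=14, draw]
  -- iteration 3/5 --
  FD 5.5: (-0.051,-0.743) -> (5.285,0.588) [heading=14, draw]
  FD 7: (5.285,0.588) -> (12.077,2.281) [heading=14, draw]
  RT 173: heading 14 -> 201
  FD 6.5: (12.077,2.281) -> (6.009,-0.048) [heading=201, draw]
  -- iteration 4/5 --
  FD 5.5: (6.009,-0.048) -> (0.874,-2.019) [heading=201, draw]
  FD 7: (0.874,-2.019) -> (-5.661,-4.528) [heading=201, draw]
  RT 173: heading 201 -> 28
  FD 6.5: (-5.661,-4.528) -> (0.078,-1.476) [heading=28, draw]
  -- iteration 5/5 --
  FD 5.5: (0.078,-1.476) -> (4.935,1.106) [heading=28, draw]
  FD 7: (4.935,1.106) -> (11.115,4.392) [heading=28, draw]
  RT 173: heading 28 -> 215
  FD 6.5: (11.115,4.392) -> (5.791,0.664) [heading=215, draw]
]
Final: pos=(5.791,0.664), heading=215, 15 segment(s) drawn

Segment lengths:
  seg 1: (0,0) -> (5.5,0), length = 5.5
  seg 2: (5.5,0) -> (12.5,0), length = 7
  seg 3: (12.5,0) -> (6.048,-0.792), length = 6.5
  seg 4: (6.048,-0.792) -> (0.589,-1.462), length = 5.5
  seg 5: (0.589,-1.462) -> (-6.358,-2.316), length = 7
  seg 6: (-6.358,-2.316) -> (-0.051,-0.743), length = 6.5
  seg 7: (-0.051,-0.743) -> (5.285,0.588), length = 5.5
  seg 8: (5.285,0.588) -> (12.077,2.281), length = 7
  seg 9: (12.077,2.281) -> (6.009,-0.048), length = 6.5
  seg 10: (6.009,-0.048) -> (0.874,-2.019), length = 5.5
  seg 11: (0.874,-2.019) -> (-5.661,-4.528), length = 7
  seg 12: (-5.661,-4.528) -> (0.078,-1.476), length = 6.5
  seg 13: (0.078,-1.476) -> (4.935,1.106), length = 5.5
  seg 14: (4.935,1.106) -> (11.115,4.392), length = 7
  seg 15: (11.115,4.392) -> (5.791,0.664), length = 6.5
Total = 95

Answer: 95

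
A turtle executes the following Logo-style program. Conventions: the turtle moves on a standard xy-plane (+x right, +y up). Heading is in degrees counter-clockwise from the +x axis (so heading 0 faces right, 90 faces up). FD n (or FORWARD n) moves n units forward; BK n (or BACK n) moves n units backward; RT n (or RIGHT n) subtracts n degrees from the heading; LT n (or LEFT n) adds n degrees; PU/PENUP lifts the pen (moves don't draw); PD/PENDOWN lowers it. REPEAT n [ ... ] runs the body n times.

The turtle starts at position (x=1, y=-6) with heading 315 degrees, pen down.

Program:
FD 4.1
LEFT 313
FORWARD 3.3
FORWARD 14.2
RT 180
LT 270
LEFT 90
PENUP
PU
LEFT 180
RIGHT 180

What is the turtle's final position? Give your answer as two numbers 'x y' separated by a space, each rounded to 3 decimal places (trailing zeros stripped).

Executing turtle program step by step:
Start: pos=(1,-6), heading=315, pen down
FD 4.1: (1,-6) -> (3.899,-8.899) [heading=315, draw]
LT 313: heading 315 -> 268
FD 3.3: (3.899,-8.899) -> (3.784,-12.197) [heading=268, draw]
FD 14.2: (3.784,-12.197) -> (3.288,-26.388) [heading=268, draw]
RT 180: heading 268 -> 88
LT 270: heading 88 -> 358
LT 90: heading 358 -> 88
PU: pen up
PU: pen up
LT 180: heading 88 -> 268
RT 180: heading 268 -> 88
Final: pos=(3.288,-26.388), heading=88, 3 segment(s) drawn

Answer: 3.288 -26.388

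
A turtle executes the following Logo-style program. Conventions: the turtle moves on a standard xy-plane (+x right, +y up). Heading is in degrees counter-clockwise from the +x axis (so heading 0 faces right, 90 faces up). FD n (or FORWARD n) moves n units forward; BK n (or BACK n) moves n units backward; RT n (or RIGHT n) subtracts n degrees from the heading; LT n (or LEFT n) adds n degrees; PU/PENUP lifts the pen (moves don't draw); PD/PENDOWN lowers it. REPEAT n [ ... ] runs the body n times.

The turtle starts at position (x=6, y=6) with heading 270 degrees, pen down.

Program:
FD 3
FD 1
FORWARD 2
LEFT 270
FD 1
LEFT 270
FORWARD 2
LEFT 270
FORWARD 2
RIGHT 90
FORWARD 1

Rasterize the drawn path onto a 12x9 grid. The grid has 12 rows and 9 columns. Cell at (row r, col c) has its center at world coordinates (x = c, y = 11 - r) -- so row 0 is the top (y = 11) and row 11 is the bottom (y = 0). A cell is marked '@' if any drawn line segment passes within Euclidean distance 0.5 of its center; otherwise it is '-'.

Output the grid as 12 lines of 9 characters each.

Answer: ---------
---------
---------
---------
---------
------@--
------@--
------@--
------@--
-----@@@-
-----@@@-
-----@@--

Derivation:
Segment 0: (6,6) -> (6,3)
Segment 1: (6,3) -> (6,2)
Segment 2: (6,2) -> (6,0)
Segment 3: (6,0) -> (5,0)
Segment 4: (5,0) -> (5,2)
Segment 5: (5,2) -> (7,2)
Segment 6: (7,2) -> (7,1)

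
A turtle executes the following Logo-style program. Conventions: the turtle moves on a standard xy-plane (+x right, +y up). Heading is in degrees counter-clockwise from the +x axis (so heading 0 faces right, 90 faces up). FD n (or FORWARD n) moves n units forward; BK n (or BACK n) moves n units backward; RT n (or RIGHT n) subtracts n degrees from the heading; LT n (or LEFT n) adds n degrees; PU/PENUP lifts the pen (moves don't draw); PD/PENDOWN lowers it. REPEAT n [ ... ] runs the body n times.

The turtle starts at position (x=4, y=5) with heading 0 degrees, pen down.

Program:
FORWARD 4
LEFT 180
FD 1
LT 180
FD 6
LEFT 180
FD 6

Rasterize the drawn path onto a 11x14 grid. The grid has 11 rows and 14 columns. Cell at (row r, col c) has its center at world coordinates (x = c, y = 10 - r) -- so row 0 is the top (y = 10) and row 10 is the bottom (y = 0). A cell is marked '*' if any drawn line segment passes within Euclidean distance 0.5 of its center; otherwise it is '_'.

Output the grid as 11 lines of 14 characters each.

Segment 0: (4,5) -> (8,5)
Segment 1: (8,5) -> (7,5)
Segment 2: (7,5) -> (13,5)
Segment 3: (13,5) -> (7,5)

Answer: ______________
______________
______________
______________
______________
____**********
______________
______________
______________
______________
______________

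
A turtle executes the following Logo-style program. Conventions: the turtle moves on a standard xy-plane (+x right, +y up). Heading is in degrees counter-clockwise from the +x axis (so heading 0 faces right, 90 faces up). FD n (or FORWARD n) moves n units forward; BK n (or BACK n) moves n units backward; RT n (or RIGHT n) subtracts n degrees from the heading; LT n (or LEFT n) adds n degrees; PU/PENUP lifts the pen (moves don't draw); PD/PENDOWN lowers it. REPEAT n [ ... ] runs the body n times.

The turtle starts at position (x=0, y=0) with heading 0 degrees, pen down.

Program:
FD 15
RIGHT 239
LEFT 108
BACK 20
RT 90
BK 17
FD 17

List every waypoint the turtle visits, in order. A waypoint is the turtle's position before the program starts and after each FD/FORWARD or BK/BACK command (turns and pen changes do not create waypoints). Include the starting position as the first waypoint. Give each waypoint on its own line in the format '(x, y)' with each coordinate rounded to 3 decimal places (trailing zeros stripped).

Executing turtle program step by step:
Start: pos=(0,0), heading=0, pen down
FD 15: (0,0) -> (15,0) [heading=0, draw]
RT 239: heading 0 -> 121
LT 108: heading 121 -> 229
BK 20: (15,0) -> (28.121,15.094) [heading=229, draw]
RT 90: heading 229 -> 139
BK 17: (28.121,15.094) -> (40.951,3.941) [heading=139, draw]
FD 17: (40.951,3.941) -> (28.121,15.094) [heading=139, draw]
Final: pos=(28.121,15.094), heading=139, 4 segment(s) drawn
Waypoints (5 total):
(0, 0)
(15, 0)
(28.121, 15.094)
(40.951, 3.941)
(28.121, 15.094)

Answer: (0, 0)
(15, 0)
(28.121, 15.094)
(40.951, 3.941)
(28.121, 15.094)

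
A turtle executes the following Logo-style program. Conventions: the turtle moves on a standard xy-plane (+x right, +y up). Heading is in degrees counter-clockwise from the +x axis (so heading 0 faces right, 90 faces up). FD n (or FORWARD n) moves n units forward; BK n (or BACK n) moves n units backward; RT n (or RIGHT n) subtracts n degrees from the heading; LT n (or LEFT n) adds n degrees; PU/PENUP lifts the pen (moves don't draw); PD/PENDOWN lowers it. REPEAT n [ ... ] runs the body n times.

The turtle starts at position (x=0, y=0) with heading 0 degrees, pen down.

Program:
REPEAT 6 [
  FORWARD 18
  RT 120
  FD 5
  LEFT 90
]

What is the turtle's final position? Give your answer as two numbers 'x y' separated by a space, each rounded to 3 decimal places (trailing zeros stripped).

Answer: -0.66 -62.177

Derivation:
Executing turtle program step by step:
Start: pos=(0,0), heading=0, pen down
REPEAT 6 [
  -- iteration 1/6 --
  FD 18: (0,0) -> (18,0) [heading=0, draw]
  RT 120: heading 0 -> 240
  FD 5: (18,0) -> (15.5,-4.33) [heading=240, draw]
  LT 90: heading 240 -> 330
  -- iteration 2/6 --
  FD 18: (15.5,-4.33) -> (31.088,-13.33) [heading=330, draw]
  RT 120: heading 330 -> 210
  FD 5: (31.088,-13.33) -> (26.758,-15.83) [heading=210, draw]
  LT 90: heading 210 -> 300
  -- iteration 3/6 --
  FD 18: (26.758,-15.83) -> (35.758,-31.419) [heading=300, draw]
  RT 120: heading 300 -> 180
  FD 5: (35.758,-31.419) -> (30.758,-31.419) [heading=180, draw]
  LT 90: heading 180 -> 270
  -- iteration 4/6 --
  FD 18: (30.758,-31.419) -> (30.758,-49.419) [heading=270, draw]
  RT 120: heading 270 -> 150
  FD 5: (30.758,-49.419) -> (26.428,-46.919) [heading=150, draw]
  LT 90: heading 150 -> 240
  -- iteration 5/6 --
  FD 18: (26.428,-46.919) -> (17.428,-62.507) [heading=240, draw]
  RT 120: heading 240 -> 120
  FD 5: (17.428,-62.507) -> (14.928,-58.177) [heading=120, draw]
  LT 90: heading 120 -> 210
  -- iteration 6/6 --
  FD 18: (14.928,-58.177) -> (-0.66,-67.177) [heading=210, draw]
  RT 120: heading 210 -> 90
  FD 5: (-0.66,-67.177) -> (-0.66,-62.177) [heading=90, draw]
  LT 90: heading 90 -> 180
]
Final: pos=(-0.66,-62.177), heading=180, 12 segment(s) drawn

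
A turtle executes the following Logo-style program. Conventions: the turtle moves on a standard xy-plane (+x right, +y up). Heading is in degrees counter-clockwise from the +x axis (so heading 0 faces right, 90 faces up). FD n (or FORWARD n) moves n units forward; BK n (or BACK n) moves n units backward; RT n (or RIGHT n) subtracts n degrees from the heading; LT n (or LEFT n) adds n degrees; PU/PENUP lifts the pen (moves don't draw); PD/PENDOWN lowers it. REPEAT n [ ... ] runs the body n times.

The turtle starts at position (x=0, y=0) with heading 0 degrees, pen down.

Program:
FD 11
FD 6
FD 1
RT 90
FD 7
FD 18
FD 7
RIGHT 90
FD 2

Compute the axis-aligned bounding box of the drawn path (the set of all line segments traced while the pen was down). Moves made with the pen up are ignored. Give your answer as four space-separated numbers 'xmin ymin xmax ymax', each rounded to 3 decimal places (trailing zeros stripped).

Executing turtle program step by step:
Start: pos=(0,0), heading=0, pen down
FD 11: (0,0) -> (11,0) [heading=0, draw]
FD 6: (11,0) -> (17,0) [heading=0, draw]
FD 1: (17,0) -> (18,0) [heading=0, draw]
RT 90: heading 0 -> 270
FD 7: (18,0) -> (18,-7) [heading=270, draw]
FD 18: (18,-7) -> (18,-25) [heading=270, draw]
FD 7: (18,-25) -> (18,-32) [heading=270, draw]
RT 90: heading 270 -> 180
FD 2: (18,-32) -> (16,-32) [heading=180, draw]
Final: pos=(16,-32), heading=180, 7 segment(s) drawn

Segment endpoints: x in {0, 11, 16, 17, 18}, y in {-32, -25, -7, 0}
xmin=0, ymin=-32, xmax=18, ymax=0

Answer: 0 -32 18 0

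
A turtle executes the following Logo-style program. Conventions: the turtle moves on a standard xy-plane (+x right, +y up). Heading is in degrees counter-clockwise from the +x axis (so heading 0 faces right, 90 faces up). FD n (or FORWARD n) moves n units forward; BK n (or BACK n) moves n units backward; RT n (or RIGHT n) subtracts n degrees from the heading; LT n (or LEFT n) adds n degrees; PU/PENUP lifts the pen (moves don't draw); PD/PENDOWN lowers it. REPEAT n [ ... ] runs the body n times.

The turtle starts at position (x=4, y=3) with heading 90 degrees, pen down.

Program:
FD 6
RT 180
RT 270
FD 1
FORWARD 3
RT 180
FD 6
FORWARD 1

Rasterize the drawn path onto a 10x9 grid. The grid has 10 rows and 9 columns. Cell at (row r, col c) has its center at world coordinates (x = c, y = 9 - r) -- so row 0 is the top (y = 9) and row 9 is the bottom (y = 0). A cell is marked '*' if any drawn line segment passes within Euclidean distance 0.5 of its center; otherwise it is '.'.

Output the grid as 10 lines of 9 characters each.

Answer: .********
....*....
....*....
....*....
....*....
....*....
....*....
.........
.........
.........

Derivation:
Segment 0: (4,3) -> (4,9)
Segment 1: (4,9) -> (5,9)
Segment 2: (5,9) -> (8,9)
Segment 3: (8,9) -> (2,9)
Segment 4: (2,9) -> (1,9)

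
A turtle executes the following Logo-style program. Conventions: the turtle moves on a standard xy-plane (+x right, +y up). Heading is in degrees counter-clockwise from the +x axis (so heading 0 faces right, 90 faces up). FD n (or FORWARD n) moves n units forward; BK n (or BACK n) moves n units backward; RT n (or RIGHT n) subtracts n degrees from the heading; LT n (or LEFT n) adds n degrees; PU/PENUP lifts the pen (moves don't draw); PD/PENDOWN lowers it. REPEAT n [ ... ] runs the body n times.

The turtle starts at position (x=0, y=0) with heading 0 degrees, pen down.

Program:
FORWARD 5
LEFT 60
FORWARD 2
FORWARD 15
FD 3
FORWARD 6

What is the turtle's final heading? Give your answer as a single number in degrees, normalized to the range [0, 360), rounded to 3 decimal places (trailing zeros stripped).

Executing turtle program step by step:
Start: pos=(0,0), heading=0, pen down
FD 5: (0,0) -> (5,0) [heading=0, draw]
LT 60: heading 0 -> 60
FD 2: (5,0) -> (6,1.732) [heading=60, draw]
FD 15: (6,1.732) -> (13.5,14.722) [heading=60, draw]
FD 3: (13.5,14.722) -> (15,17.321) [heading=60, draw]
FD 6: (15,17.321) -> (18,22.517) [heading=60, draw]
Final: pos=(18,22.517), heading=60, 5 segment(s) drawn

Answer: 60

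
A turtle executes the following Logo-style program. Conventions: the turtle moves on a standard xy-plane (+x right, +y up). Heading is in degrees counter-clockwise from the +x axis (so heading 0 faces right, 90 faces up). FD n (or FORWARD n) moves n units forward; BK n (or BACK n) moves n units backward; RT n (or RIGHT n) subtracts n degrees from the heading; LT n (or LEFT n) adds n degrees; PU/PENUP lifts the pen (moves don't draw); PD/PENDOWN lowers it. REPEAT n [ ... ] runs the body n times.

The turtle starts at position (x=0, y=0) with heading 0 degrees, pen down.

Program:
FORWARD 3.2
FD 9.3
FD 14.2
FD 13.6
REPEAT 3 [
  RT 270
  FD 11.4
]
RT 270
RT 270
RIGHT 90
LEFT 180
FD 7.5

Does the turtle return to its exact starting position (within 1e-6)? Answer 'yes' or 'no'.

Answer: no

Derivation:
Executing turtle program step by step:
Start: pos=(0,0), heading=0, pen down
FD 3.2: (0,0) -> (3.2,0) [heading=0, draw]
FD 9.3: (3.2,0) -> (12.5,0) [heading=0, draw]
FD 14.2: (12.5,0) -> (26.7,0) [heading=0, draw]
FD 13.6: (26.7,0) -> (40.3,0) [heading=0, draw]
REPEAT 3 [
  -- iteration 1/3 --
  RT 270: heading 0 -> 90
  FD 11.4: (40.3,0) -> (40.3,11.4) [heading=90, draw]
  -- iteration 2/3 --
  RT 270: heading 90 -> 180
  FD 11.4: (40.3,11.4) -> (28.9,11.4) [heading=180, draw]
  -- iteration 3/3 --
  RT 270: heading 180 -> 270
  FD 11.4: (28.9,11.4) -> (28.9,0) [heading=270, draw]
]
RT 270: heading 270 -> 0
RT 270: heading 0 -> 90
RT 90: heading 90 -> 0
LT 180: heading 0 -> 180
FD 7.5: (28.9,0) -> (21.4,0) [heading=180, draw]
Final: pos=(21.4,0), heading=180, 8 segment(s) drawn

Start position: (0, 0)
Final position: (21.4, 0)
Distance = 21.4; >= 1e-6 -> NOT closed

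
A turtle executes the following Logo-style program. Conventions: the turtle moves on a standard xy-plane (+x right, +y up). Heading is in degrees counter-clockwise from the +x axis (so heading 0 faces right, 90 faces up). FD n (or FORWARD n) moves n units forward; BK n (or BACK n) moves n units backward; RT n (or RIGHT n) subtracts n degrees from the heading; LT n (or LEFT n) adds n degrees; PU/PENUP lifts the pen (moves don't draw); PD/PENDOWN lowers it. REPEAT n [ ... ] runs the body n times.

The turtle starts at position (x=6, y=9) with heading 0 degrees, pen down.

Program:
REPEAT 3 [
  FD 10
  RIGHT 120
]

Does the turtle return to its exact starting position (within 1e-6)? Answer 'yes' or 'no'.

Answer: yes

Derivation:
Executing turtle program step by step:
Start: pos=(6,9), heading=0, pen down
REPEAT 3 [
  -- iteration 1/3 --
  FD 10: (6,9) -> (16,9) [heading=0, draw]
  RT 120: heading 0 -> 240
  -- iteration 2/3 --
  FD 10: (16,9) -> (11,0.34) [heading=240, draw]
  RT 120: heading 240 -> 120
  -- iteration 3/3 --
  FD 10: (11,0.34) -> (6,9) [heading=120, draw]
  RT 120: heading 120 -> 0
]
Final: pos=(6,9), heading=0, 3 segment(s) drawn

Start position: (6, 9)
Final position: (6, 9)
Distance = 0; < 1e-6 -> CLOSED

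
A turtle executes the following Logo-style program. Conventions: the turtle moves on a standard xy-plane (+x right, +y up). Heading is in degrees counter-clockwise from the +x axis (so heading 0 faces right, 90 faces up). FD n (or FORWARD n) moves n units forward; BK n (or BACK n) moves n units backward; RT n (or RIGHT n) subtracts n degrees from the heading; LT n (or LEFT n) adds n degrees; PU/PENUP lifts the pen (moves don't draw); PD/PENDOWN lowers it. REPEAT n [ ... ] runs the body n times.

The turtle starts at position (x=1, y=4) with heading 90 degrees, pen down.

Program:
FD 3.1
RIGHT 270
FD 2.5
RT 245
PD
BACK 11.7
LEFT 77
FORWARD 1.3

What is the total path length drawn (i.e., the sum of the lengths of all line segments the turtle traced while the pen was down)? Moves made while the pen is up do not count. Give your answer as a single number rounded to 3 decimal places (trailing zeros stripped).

Answer: 18.6

Derivation:
Executing turtle program step by step:
Start: pos=(1,4), heading=90, pen down
FD 3.1: (1,4) -> (1,7.1) [heading=90, draw]
RT 270: heading 90 -> 180
FD 2.5: (1,7.1) -> (-1.5,7.1) [heading=180, draw]
RT 245: heading 180 -> 295
PD: pen down
BK 11.7: (-1.5,7.1) -> (-6.445,17.704) [heading=295, draw]
LT 77: heading 295 -> 12
FD 1.3: (-6.445,17.704) -> (-5.173,17.974) [heading=12, draw]
Final: pos=(-5.173,17.974), heading=12, 4 segment(s) drawn

Segment lengths:
  seg 1: (1,4) -> (1,7.1), length = 3.1
  seg 2: (1,7.1) -> (-1.5,7.1), length = 2.5
  seg 3: (-1.5,7.1) -> (-6.445,17.704), length = 11.7
  seg 4: (-6.445,17.704) -> (-5.173,17.974), length = 1.3
Total = 18.6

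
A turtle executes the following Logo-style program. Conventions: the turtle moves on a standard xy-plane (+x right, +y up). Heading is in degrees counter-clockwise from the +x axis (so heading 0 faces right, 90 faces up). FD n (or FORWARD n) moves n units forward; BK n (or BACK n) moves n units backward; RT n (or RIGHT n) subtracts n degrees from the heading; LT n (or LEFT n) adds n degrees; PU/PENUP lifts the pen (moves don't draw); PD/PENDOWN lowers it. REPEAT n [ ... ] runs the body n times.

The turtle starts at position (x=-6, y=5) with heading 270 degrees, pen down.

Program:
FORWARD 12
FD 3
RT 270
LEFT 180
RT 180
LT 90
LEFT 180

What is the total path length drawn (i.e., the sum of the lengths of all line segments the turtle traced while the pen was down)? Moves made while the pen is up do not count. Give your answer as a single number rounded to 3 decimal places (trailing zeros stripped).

Executing turtle program step by step:
Start: pos=(-6,5), heading=270, pen down
FD 12: (-6,5) -> (-6,-7) [heading=270, draw]
FD 3: (-6,-7) -> (-6,-10) [heading=270, draw]
RT 270: heading 270 -> 0
LT 180: heading 0 -> 180
RT 180: heading 180 -> 0
LT 90: heading 0 -> 90
LT 180: heading 90 -> 270
Final: pos=(-6,-10), heading=270, 2 segment(s) drawn

Segment lengths:
  seg 1: (-6,5) -> (-6,-7), length = 12
  seg 2: (-6,-7) -> (-6,-10), length = 3
Total = 15

Answer: 15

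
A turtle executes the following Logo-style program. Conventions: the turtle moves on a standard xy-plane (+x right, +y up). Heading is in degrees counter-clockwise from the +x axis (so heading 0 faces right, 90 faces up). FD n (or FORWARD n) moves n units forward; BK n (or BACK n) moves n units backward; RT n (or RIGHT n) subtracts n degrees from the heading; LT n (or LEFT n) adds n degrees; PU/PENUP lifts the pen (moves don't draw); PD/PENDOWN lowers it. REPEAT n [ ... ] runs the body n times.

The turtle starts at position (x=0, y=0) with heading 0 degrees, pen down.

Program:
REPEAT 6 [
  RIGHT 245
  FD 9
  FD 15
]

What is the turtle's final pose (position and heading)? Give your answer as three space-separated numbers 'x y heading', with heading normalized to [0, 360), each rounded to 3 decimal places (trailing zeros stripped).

Answer: -5.43 -4.976 330

Derivation:
Executing turtle program step by step:
Start: pos=(0,0), heading=0, pen down
REPEAT 6 [
  -- iteration 1/6 --
  RT 245: heading 0 -> 115
  FD 9: (0,0) -> (-3.804,8.157) [heading=115, draw]
  FD 15: (-3.804,8.157) -> (-10.143,21.751) [heading=115, draw]
  -- iteration 2/6 --
  RT 245: heading 115 -> 230
  FD 9: (-10.143,21.751) -> (-15.928,14.857) [heading=230, draw]
  FD 15: (-15.928,14.857) -> (-25.57,3.366) [heading=230, draw]
  -- iteration 3/6 --
  RT 245: heading 230 -> 345
  FD 9: (-25.57,3.366) -> (-16.876,1.037) [heading=345, draw]
  FD 15: (-16.876,1.037) -> (-2.388,-2.845) [heading=345, draw]
  -- iteration 4/6 --
  RT 245: heading 345 -> 100
  FD 9: (-2.388,-2.845) -> (-3.95,6.018) [heading=100, draw]
  FD 15: (-3.95,6.018) -> (-6.555,20.79) [heading=100, draw]
  -- iteration 5/6 --
  RT 245: heading 100 -> 215
  FD 9: (-6.555,20.79) -> (-13.927,15.628) [heading=215, draw]
  FD 15: (-13.927,15.628) -> (-26.215,7.024) [heading=215, draw]
  -- iteration 6/6 --
  RT 245: heading 215 -> 330
  FD 9: (-26.215,7.024) -> (-18.42,2.524) [heading=330, draw]
  FD 15: (-18.42,2.524) -> (-5.43,-4.976) [heading=330, draw]
]
Final: pos=(-5.43,-4.976), heading=330, 12 segment(s) drawn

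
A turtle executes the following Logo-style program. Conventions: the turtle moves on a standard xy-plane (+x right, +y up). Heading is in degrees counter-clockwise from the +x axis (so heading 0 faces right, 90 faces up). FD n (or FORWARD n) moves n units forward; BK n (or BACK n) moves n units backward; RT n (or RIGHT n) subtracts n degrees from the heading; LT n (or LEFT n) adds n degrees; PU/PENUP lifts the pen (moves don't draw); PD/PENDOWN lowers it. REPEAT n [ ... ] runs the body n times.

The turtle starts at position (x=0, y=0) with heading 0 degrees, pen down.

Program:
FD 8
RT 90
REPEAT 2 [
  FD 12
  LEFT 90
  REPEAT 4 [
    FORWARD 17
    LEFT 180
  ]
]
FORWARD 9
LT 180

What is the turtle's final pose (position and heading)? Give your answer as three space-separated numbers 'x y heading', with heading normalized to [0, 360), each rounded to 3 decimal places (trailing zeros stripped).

Answer: 20 -3 270

Derivation:
Executing turtle program step by step:
Start: pos=(0,0), heading=0, pen down
FD 8: (0,0) -> (8,0) [heading=0, draw]
RT 90: heading 0 -> 270
REPEAT 2 [
  -- iteration 1/2 --
  FD 12: (8,0) -> (8,-12) [heading=270, draw]
  LT 90: heading 270 -> 0
  REPEAT 4 [
    -- iteration 1/4 --
    FD 17: (8,-12) -> (25,-12) [heading=0, draw]
    LT 180: heading 0 -> 180
    -- iteration 2/4 --
    FD 17: (25,-12) -> (8,-12) [heading=180, draw]
    LT 180: heading 180 -> 0
    -- iteration 3/4 --
    FD 17: (8,-12) -> (25,-12) [heading=0, draw]
    LT 180: heading 0 -> 180
    -- iteration 4/4 --
    FD 17: (25,-12) -> (8,-12) [heading=180, draw]
    LT 180: heading 180 -> 0
  ]
  -- iteration 2/2 --
  FD 12: (8,-12) -> (20,-12) [heading=0, draw]
  LT 90: heading 0 -> 90
  REPEAT 4 [
    -- iteration 1/4 --
    FD 17: (20,-12) -> (20,5) [heading=90, draw]
    LT 180: heading 90 -> 270
    -- iteration 2/4 --
    FD 17: (20,5) -> (20,-12) [heading=270, draw]
    LT 180: heading 270 -> 90
    -- iteration 3/4 --
    FD 17: (20,-12) -> (20,5) [heading=90, draw]
    LT 180: heading 90 -> 270
    -- iteration 4/4 --
    FD 17: (20,5) -> (20,-12) [heading=270, draw]
    LT 180: heading 270 -> 90
  ]
]
FD 9: (20,-12) -> (20,-3) [heading=90, draw]
LT 180: heading 90 -> 270
Final: pos=(20,-3), heading=270, 12 segment(s) drawn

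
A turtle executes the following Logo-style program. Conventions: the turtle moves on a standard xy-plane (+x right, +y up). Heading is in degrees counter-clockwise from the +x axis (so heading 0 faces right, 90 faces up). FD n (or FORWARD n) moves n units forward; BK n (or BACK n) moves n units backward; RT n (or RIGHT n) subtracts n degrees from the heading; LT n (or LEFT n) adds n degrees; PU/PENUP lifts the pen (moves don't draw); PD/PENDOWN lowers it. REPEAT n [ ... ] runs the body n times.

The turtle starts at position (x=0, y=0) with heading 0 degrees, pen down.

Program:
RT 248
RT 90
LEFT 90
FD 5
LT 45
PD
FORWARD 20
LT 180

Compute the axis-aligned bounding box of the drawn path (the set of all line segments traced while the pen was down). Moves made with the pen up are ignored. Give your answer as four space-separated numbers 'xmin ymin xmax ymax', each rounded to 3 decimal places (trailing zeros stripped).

Answer: -20.283 0 0 12.451

Derivation:
Executing turtle program step by step:
Start: pos=(0,0), heading=0, pen down
RT 248: heading 0 -> 112
RT 90: heading 112 -> 22
LT 90: heading 22 -> 112
FD 5: (0,0) -> (-1.873,4.636) [heading=112, draw]
LT 45: heading 112 -> 157
PD: pen down
FD 20: (-1.873,4.636) -> (-20.283,12.451) [heading=157, draw]
LT 180: heading 157 -> 337
Final: pos=(-20.283,12.451), heading=337, 2 segment(s) drawn

Segment endpoints: x in {-20.283, -1.873, 0}, y in {0, 4.636, 12.451}
xmin=-20.283, ymin=0, xmax=0, ymax=12.451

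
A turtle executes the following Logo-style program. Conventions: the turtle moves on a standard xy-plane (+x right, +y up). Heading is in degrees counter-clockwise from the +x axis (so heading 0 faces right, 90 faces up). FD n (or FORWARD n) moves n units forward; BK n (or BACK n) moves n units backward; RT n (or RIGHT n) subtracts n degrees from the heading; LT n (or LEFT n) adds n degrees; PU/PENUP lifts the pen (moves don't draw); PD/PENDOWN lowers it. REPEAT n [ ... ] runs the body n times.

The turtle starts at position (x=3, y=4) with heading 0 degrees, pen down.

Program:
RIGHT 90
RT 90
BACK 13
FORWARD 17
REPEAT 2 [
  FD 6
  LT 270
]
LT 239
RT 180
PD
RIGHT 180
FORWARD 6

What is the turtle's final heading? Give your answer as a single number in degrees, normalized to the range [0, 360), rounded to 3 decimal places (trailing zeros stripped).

Executing turtle program step by step:
Start: pos=(3,4), heading=0, pen down
RT 90: heading 0 -> 270
RT 90: heading 270 -> 180
BK 13: (3,4) -> (16,4) [heading=180, draw]
FD 17: (16,4) -> (-1,4) [heading=180, draw]
REPEAT 2 [
  -- iteration 1/2 --
  FD 6: (-1,4) -> (-7,4) [heading=180, draw]
  LT 270: heading 180 -> 90
  -- iteration 2/2 --
  FD 6: (-7,4) -> (-7,10) [heading=90, draw]
  LT 270: heading 90 -> 0
]
LT 239: heading 0 -> 239
RT 180: heading 239 -> 59
PD: pen down
RT 180: heading 59 -> 239
FD 6: (-7,10) -> (-10.09,4.857) [heading=239, draw]
Final: pos=(-10.09,4.857), heading=239, 5 segment(s) drawn

Answer: 239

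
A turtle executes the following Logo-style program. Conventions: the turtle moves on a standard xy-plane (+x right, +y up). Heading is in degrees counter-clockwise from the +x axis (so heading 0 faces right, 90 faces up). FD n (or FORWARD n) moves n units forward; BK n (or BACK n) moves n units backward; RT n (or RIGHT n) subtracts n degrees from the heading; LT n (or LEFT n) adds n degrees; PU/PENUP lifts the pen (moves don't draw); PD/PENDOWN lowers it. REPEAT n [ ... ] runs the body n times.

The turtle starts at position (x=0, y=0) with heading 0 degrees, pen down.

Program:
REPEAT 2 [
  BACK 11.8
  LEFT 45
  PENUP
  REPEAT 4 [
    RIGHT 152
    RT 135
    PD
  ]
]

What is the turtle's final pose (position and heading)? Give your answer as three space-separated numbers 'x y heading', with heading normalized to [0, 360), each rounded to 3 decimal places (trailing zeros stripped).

Executing turtle program step by step:
Start: pos=(0,0), heading=0, pen down
REPEAT 2 [
  -- iteration 1/2 --
  BK 11.8: (0,0) -> (-11.8,0) [heading=0, draw]
  LT 45: heading 0 -> 45
  PU: pen up
  REPEAT 4 [
    -- iteration 1/4 --
    RT 152: heading 45 -> 253
    RT 135: heading 253 -> 118
    PD: pen down
    -- iteration 2/4 --
    RT 152: heading 118 -> 326
    RT 135: heading 326 -> 191
    PD: pen down
    -- iteration 3/4 --
    RT 152: heading 191 -> 39
    RT 135: heading 39 -> 264
    PD: pen down
    -- iteration 4/4 --
    RT 152: heading 264 -> 112
    RT 135: heading 112 -> 337
    PD: pen down
  ]
  -- iteration 2/2 --
  BK 11.8: (-11.8,0) -> (-22.662,4.611) [heading=337, draw]
  LT 45: heading 337 -> 22
  PU: pen up
  REPEAT 4 [
    -- iteration 1/4 --
    RT 152: heading 22 -> 230
    RT 135: heading 230 -> 95
    PD: pen down
    -- iteration 2/4 --
    RT 152: heading 95 -> 303
    RT 135: heading 303 -> 168
    PD: pen down
    -- iteration 3/4 --
    RT 152: heading 168 -> 16
    RT 135: heading 16 -> 241
    PD: pen down
    -- iteration 4/4 --
    RT 152: heading 241 -> 89
    RT 135: heading 89 -> 314
    PD: pen down
  ]
]
Final: pos=(-22.662,4.611), heading=314, 2 segment(s) drawn

Answer: -22.662 4.611 314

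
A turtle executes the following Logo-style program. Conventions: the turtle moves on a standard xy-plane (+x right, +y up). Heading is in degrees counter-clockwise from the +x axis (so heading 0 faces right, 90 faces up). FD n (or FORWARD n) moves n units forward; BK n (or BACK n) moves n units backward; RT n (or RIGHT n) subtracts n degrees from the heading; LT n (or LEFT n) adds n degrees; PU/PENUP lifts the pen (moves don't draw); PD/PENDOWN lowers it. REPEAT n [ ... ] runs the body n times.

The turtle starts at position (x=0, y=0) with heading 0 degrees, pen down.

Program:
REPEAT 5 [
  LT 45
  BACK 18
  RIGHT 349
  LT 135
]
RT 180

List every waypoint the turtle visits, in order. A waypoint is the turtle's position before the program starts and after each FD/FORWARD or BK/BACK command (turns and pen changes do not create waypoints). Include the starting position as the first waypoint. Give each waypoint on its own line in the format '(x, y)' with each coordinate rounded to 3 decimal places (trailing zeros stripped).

Executing turtle program step by step:
Start: pos=(0,0), heading=0, pen down
REPEAT 5 [
  -- iteration 1/5 --
  LT 45: heading 0 -> 45
  BK 18: (0,0) -> (-12.728,-12.728) [heading=45, draw]
  RT 349: heading 45 -> 56
  LT 135: heading 56 -> 191
  -- iteration 2/5 --
  LT 45: heading 191 -> 236
  BK 18: (-12.728,-12.728) -> (-2.662,2.195) [heading=236, draw]
  RT 349: heading 236 -> 247
  LT 135: heading 247 -> 22
  -- iteration 3/5 --
  LT 45: heading 22 -> 67
  BK 18: (-2.662,2.195) -> (-9.696,-14.374) [heading=67, draw]
  RT 349: heading 67 -> 78
  LT 135: heading 78 -> 213
  -- iteration 4/5 --
  LT 45: heading 213 -> 258
  BK 18: (-9.696,-14.374) -> (-5.953,3.232) [heading=258, draw]
  RT 349: heading 258 -> 269
  LT 135: heading 269 -> 44
  -- iteration 5/5 --
  LT 45: heading 44 -> 89
  BK 18: (-5.953,3.232) -> (-6.267,-14.765) [heading=89, draw]
  RT 349: heading 89 -> 100
  LT 135: heading 100 -> 235
]
RT 180: heading 235 -> 55
Final: pos=(-6.267,-14.765), heading=55, 5 segment(s) drawn
Waypoints (6 total):
(0, 0)
(-12.728, -12.728)
(-2.662, 2.195)
(-9.696, -14.374)
(-5.953, 3.232)
(-6.267, -14.765)

Answer: (0, 0)
(-12.728, -12.728)
(-2.662, 2.195)
(-9.696, -14.374)
(-5.953, 3.232)
(-6.267, -14.765)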